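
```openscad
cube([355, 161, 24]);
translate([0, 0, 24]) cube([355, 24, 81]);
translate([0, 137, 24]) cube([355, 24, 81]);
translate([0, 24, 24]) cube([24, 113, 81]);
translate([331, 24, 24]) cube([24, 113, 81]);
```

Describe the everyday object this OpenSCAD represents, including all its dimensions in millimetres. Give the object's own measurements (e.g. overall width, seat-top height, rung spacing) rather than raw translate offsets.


An open-topped rectangular box: outside dimensions 355×161×105 mm, with a uniform wall and base thickness of 24 mm. The base is a full 355×161 slab on the floor; four walls sit on top of the base. The front and back walls (the −y and +y sides) span the full width; the two side walls fit between them.


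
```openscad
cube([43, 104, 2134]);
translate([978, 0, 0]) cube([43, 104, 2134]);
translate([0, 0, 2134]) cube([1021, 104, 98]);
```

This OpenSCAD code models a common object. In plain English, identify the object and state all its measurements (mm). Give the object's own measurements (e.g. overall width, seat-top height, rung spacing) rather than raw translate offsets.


A door frame. The clear opening is 935 mm wide and 2134 mm high. Two 43 mm wide jambs, 104 mm deep, stand either side of the opening from the floor to the top of the opening. A 98 mm thick head sits across the top of both jambs, spanning the full outside width of the frame.


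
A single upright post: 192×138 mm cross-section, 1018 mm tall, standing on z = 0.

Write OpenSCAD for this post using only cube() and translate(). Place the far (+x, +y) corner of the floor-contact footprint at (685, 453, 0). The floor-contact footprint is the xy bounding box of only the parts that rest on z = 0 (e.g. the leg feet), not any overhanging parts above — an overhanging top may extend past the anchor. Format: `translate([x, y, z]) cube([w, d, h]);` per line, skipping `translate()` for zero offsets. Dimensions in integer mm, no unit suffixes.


translate([493, 315, 0]) cube([192, 138, 1018]);


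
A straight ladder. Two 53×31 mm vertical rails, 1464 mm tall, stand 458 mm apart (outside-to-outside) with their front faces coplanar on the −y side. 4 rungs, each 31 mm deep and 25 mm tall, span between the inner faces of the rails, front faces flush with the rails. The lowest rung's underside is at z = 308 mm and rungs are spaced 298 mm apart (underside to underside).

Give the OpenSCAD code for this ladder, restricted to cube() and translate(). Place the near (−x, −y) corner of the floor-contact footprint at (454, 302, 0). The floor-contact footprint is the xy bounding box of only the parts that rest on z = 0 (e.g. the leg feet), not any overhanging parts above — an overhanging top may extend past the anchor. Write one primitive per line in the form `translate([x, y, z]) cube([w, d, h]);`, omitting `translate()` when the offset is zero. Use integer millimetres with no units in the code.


translate([454, 302, 0]) cube([53, 31, 1464]);
translate([859, 302, 0]) cube([53, 31, 1464]);
translate([507, 302, 308]) cube([352, 31, 25]);
translate([507, 302, 606]) cube([352, 31, 25]);
translate([507, 302, 904]) cube([352, 31, 25]);
translate([507, 302, 1202]) cube([352, 31, 25]);


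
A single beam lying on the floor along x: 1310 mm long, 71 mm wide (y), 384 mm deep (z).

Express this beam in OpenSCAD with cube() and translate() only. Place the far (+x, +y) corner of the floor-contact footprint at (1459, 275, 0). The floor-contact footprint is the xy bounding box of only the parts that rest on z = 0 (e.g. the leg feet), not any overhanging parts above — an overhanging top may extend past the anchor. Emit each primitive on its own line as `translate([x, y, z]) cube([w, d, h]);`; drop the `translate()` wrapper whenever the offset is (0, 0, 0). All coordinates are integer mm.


translate([149, 204, 0]) cube([1310, 71, 384]);


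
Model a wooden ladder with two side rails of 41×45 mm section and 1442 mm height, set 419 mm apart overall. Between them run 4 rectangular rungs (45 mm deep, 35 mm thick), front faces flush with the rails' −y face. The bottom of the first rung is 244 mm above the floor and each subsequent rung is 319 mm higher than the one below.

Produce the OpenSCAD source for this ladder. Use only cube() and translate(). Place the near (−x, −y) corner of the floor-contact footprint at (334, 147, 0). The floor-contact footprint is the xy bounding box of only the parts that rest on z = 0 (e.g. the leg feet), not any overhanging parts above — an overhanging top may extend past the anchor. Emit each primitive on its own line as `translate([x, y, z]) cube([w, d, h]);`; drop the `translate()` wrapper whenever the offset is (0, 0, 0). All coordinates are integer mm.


translate([334, 147, 0]) cube([41, 45, 1442]);
translate([712, 147, 0]) cube([41, 45, 1442]);
translate([375, 147, 244]) cube([337, 45, 35]);
translate([375, 147, 563]) cube([337, 45, 35]);
translate([375, 147, 882]) cube([337, 45, 35]);
translate([375, 147, 1201]) cube([337, 45, 35]);


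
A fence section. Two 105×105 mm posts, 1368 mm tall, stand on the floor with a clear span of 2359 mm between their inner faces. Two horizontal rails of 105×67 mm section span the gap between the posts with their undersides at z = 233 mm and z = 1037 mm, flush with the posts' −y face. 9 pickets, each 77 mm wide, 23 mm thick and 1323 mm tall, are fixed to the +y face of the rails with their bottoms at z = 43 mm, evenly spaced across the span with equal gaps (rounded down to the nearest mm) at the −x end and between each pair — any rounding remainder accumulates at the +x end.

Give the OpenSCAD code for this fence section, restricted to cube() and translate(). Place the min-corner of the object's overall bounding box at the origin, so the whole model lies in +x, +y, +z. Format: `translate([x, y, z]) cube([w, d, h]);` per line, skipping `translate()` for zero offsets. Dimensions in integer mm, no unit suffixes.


cube([105, 105, 1368]);
translate([2464, 0, 0]) cube([105, 105, 1368]);
translate([105, 0, 233]) cube([2359, 105, 67]);
translate([105, 0, 1037]) cube([2359, 105, 67]);
translate([271, 105, 43]) cube([77, 23, 1323]);
translate([514, 105, 43]) cube([77, 23, 1323]);
translate([757, 105, 43]) cube([77, 23, 1323]);
translate([1000, 105, 43]) cube([77, 23, 1323]);
translate([1243, 105, 43]) cube([77, 23, 1323]);
translate([1486, 105, 43]) cube([77, 23, 1323]);
translate([1729, 105, 43]) cube([77, 23, 1323]);
translate([1972, 105, 43]) cube([77, 23, 1323]);
translate([2215, 105, 43]) cube([77, 23, 1323]);


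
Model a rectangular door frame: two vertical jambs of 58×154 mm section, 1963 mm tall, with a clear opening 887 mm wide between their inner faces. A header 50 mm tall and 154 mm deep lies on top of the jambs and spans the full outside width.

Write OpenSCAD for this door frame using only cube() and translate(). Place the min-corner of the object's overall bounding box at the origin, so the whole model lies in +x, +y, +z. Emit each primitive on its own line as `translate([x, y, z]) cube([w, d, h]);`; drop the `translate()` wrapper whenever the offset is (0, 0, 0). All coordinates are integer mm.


cube([58, 154, 1963]);
translate([945, 0, 0]) cube([58, 154, 1963]);
translate([0, 0, 1963]) cube([1003, 154, 50]);


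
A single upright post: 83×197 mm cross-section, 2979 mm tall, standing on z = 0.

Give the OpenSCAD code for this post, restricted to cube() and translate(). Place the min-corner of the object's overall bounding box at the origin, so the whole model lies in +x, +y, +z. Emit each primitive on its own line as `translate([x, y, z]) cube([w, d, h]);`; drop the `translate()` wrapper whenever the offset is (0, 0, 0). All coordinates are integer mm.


cube([83, 197, 2979]);


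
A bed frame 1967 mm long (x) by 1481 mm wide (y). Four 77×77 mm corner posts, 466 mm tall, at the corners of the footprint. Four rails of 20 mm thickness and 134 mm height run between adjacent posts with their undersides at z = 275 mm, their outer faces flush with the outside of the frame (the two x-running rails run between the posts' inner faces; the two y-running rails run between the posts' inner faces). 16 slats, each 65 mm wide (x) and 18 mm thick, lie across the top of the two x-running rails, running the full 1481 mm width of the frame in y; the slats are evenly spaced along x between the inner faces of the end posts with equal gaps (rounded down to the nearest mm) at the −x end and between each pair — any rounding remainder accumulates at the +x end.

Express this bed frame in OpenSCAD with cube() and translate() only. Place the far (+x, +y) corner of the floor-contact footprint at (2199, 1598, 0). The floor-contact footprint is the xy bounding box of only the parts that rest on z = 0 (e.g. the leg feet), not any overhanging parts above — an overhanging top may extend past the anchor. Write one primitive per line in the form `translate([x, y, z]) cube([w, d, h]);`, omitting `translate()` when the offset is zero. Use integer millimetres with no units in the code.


// slat z = rail_z + rail_h = 275 + 134 = 409
// slat gap = ⌊(1813 − 16·65) / 17⌋ = 45
translate([232, 117, 0]) cube([77, 77, 466]);
translate([232, 1521, 0]) cube([77, 77, 466]);
translate([2122, 117, 0]) cube([77, 77, 466]);
translate([2122, 1521, 0]) cube([77, 77, 466]);
translate([309, 117, 275]) cube([1813, 20, 134]);
translate([309, 1578, 275]) cube([1813, 20, 134]);
translate([232, 194, 275]) cube([20, 1327, 134]);
translate([2179, 194, 275]) cube([20, 1327, 134]);
translate([354, 117, 409]) cube([65, 1481, 18]);
translate([464, 117, 409]) cube([65, 1481, 18]);
translate([574, 117, 409]) cube([65, 1481, 18]);
translate([684, 117, 409]) cube([65, 1481, 18]);
translate([794, 117, 409]) cube([65, 1481, 18]);
translate([904, 117, 409]) cube([65, 1481, 18]);
translate([1014, 117, 409]) cube([65, 1481, 18]);
translate([1124, 117, 409]) cube([65, 1481, 18]);
translate([1234, 117, 409]) cube([65, 1481, 18]);
translate([1344, 117, 409]) cube([65, 1481, 18]);
translate([1454, 117, 409]) cube([65, 1481, 18]);
translate([1564, 117, 409]) cube([65, 1481, 18]);
translate([1674, 117, 409]) cube([65, 1481, 18]);
translate([1784, 117, 409]) cube([65, 1481, 18]);
translate([1894, 117, 409]) cube([65, 1481, 18]);
translate([2004, 117, 409]) cube([65, 1481, 18]);


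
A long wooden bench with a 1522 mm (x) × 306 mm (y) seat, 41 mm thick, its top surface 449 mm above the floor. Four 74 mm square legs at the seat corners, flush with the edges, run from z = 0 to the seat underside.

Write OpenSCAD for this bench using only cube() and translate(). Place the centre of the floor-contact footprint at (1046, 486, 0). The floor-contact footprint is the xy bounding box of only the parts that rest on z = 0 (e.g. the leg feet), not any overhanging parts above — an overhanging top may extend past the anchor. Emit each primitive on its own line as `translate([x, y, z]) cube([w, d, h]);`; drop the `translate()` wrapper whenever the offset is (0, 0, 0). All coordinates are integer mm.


translate([285, 333, 408]) cube([1522, 306, 41]);
translate([285, 333, 0]) cube([74, 74, 408]);
translate([285, 565, 0]) cube([74, 74, 408]);
translate([1733, 333, 0]) cube([74, 74, 408]);
translate([1733, 565, 0]) cube([74, 74, 408]);


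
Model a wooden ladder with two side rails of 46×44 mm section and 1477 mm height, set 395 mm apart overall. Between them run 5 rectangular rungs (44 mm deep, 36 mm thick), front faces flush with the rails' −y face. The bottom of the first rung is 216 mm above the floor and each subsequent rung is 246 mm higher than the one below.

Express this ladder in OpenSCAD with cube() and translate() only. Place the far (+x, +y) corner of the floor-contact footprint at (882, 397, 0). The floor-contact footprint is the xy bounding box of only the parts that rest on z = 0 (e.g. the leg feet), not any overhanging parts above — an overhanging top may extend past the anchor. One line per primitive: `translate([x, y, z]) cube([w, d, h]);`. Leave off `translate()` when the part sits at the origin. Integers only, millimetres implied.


translate([487, 353, 0]) cube([46, 44, 1477]);
translate([836, 353, 0]) cube([46, 44, 1477]);
translate([533, 353, 216]) cube([303, 44, 36]);
translate([533, 353, 462]) cube([303, 44, 36]);
translate([533, 353, 708]) cube([303, 44, 36]);
translate([533, 353, 954]) cube([303, 44, 36]);
translate([533, 353, 1200]) cube([303, 44, 36]);


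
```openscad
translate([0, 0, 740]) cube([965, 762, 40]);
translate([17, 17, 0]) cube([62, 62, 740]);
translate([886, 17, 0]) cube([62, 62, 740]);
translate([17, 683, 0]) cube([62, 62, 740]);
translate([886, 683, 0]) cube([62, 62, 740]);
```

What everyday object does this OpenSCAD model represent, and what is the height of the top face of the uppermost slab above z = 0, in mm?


A table. The table height is 780 mm.

A 965×762×40 slab sits at z = 740 on four 62 mm square posts — a table. The top surface is at 740 + 40 = 780 mm.


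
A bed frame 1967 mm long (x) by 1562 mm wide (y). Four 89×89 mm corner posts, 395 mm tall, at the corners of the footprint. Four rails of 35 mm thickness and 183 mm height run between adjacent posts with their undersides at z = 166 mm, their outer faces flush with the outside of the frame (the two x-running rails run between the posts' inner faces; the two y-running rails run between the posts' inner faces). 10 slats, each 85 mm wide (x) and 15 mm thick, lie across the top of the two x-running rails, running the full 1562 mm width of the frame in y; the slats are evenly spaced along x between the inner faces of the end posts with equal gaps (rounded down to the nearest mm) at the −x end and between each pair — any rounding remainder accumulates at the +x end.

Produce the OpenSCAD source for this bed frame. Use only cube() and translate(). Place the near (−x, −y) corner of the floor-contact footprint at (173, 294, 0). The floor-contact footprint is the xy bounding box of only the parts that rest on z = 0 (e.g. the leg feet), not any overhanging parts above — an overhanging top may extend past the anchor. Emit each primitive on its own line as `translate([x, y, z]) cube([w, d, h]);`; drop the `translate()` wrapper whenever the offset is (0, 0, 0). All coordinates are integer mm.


// slat z = rail_z + rail_h = 166 + 183 = 349
// slat gap = ⌊(1789 − 10·85) / 11⌋ = 85
translate([173, 294, 0]) cube([89, 89, 395]);
translate([173, 1767, 0]) cube([89, 89, 395]);
translate([2051, 294, 0]) cube([89, 89, 395]);
translate([2051, 1767, 0]) cube([89, 89, 395]);
translate([262, 294, 166]) cube([1789, 35, 183]);
translate([262, 1821, 166]) cube([1789, 35, 183]);
translate([173, 383, 166]) cube([35, 1384, 183]);
translate([2105, 383, 166]) cube([35, 1384, 183]);
translate([347, 294, 349]) cube([85, 1562, 15]);
translate([517, 294, 349]) cube([85, 1562, 15]);
translate([687, 294, 349]) cube([85, 1562, 15]);
translate([857, 294, 349]) cube([85, 1562, 15]);
translate([1027, 294, 349]) cube([85, 1562, 15]);
translate([1197, 294, 349]) cube([85, 1562, 15]);
translate([1367, 294, 349]) cube([85, 1562, 15]);
translate([1537, 294, 349]) cube([85, 1562, 15]);
translate([1707, 294, 349]) cube([85, 1562, 15]);
translate([1877, 294, 349]) cube([85, 1562, 15]);


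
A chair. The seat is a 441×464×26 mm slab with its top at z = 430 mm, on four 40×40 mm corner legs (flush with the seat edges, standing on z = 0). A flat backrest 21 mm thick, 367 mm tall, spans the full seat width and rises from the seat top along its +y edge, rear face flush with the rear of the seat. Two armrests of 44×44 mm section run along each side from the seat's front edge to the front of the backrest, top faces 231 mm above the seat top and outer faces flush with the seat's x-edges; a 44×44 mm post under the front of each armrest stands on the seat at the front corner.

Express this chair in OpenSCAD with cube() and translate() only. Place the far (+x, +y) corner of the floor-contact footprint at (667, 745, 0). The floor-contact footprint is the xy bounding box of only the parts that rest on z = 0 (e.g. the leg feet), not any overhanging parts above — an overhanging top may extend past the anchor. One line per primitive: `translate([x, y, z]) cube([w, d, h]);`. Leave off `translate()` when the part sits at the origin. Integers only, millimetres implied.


translate([226, 281, 404]) cube([441, 464, 26]);
translate([226, 281, 0]) cube([40, 40, 404]);
translate([627, 281, 0]) cube([40, 40, 404]);
translate([226, 705, 0]) cube([40, 40, 404]);
translate([627, 705, 0]) cube([40, 40, 404]);
translate([226, 724, 430]) cube([441, 21, 367]);
translate([226, 281, 617]) cube([44, 443, 44]);
translate([623, 281, 617]) cube([44, 443, 44]);
translate([226, 281, 430]) cube([44, 44, 187]);
translate([623, 281, 430]) cube([44, 44, 187]);


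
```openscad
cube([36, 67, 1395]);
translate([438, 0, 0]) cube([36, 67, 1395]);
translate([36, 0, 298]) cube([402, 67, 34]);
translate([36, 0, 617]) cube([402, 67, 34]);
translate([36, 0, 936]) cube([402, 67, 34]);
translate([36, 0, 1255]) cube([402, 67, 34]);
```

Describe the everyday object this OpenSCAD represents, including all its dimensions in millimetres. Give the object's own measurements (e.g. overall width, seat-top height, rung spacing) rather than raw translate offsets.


A straight ladder. Two 36×67 mm vertical rails, 1395 mm tall, stand 474 mm apart (outside-to-outside) with their front faces coplanar on the −y side. 4 rungs, each 67 mm deep and 34 mm tall, span between the inner faces of the rails, front faces flush with the rails. The lowest rung's underside is at z = 298 mm and rungs are spaced 319 mm apart (underside to underside).


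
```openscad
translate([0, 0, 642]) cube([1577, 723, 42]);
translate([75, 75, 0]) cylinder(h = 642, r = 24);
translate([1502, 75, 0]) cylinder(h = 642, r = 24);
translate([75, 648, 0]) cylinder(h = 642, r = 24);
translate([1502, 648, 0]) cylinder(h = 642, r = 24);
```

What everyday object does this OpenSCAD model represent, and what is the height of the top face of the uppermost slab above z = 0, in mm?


A table. The table height is 684 mm.

A 1577×723×42 slab sits at z = 642 on four Ø48 mm round legs — a table. The top surface is at 642 + 42 = 684 mm.


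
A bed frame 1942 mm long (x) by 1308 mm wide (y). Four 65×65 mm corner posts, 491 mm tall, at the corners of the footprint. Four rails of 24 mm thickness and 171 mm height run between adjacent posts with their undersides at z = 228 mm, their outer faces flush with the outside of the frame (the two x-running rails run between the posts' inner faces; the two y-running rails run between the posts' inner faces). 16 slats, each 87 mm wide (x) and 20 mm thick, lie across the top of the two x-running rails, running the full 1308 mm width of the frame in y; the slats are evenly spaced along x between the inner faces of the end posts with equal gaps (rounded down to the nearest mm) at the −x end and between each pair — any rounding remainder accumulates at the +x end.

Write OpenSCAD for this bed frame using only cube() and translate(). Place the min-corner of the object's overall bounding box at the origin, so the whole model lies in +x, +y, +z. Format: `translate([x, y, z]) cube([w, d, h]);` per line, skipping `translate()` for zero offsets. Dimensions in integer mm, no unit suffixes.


cube([65, 65, 491]);
translate([0, 1243, 0]) cube([65, 65, 491]);
translate([1877, 0, 0]) cube([65, 65, 491]);
translate([1877, 1243, 0]) cube([65, 65, 491]);
translate([65, 0, 228]) cube([1812, 24, 171]);
translate([65, 1284, 228]) cube([1812, 24, 171]);
translate([0, 65, 228]) cube([24, 1178, 171]);
translate([1918, 65, 228]) cube([24, 1178, 171]);
translate([89, 0, 399]) cube([87, 1308, 20]);
translate([200, 0, 399]) cube([87, 1308, 20]);
translate([311, 0, 399]) cube([87, 1308, 20]);
translate([422, 0, 399]) cube([87, 1308, 20]);
translate([533, 0, 399]) cube([87, 1308, 20]);
translate([644, 0, 399]) cube([87, 1308, 20]);
translate([755, 0, 399]) cube([87, 1308, 20]);
translate([866, 0, 399]) cube([87, 1308, 20]);
translate([977, 0, 399]) cube([87, 1308, 20]);
translate([1088, 0, 399]) cube([87, 1308, 20]);
translate([1199, 0, 399]) cube([87, 1308, 20]);
translate([1310, 0, 399]) cube([87, 1308, 20]);
translate([1421, 0, 399]) cube([87, 1308, 20]);
translate([1532, 0, 399]) cube([87, 1308, 20]);
translate([1643, 0, 399]) cube([87, 1308, 20]);
translate([1754, 0, 399]) cube([87, 1308, 20]);


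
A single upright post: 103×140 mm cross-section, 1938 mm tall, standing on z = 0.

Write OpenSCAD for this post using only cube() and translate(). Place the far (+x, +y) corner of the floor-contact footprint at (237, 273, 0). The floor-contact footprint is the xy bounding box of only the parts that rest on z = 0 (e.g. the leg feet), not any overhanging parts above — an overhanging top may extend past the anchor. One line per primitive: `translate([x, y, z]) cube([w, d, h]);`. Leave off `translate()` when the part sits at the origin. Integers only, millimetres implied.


translate([134, 133, 0]) cube([103, 140, 1938]);


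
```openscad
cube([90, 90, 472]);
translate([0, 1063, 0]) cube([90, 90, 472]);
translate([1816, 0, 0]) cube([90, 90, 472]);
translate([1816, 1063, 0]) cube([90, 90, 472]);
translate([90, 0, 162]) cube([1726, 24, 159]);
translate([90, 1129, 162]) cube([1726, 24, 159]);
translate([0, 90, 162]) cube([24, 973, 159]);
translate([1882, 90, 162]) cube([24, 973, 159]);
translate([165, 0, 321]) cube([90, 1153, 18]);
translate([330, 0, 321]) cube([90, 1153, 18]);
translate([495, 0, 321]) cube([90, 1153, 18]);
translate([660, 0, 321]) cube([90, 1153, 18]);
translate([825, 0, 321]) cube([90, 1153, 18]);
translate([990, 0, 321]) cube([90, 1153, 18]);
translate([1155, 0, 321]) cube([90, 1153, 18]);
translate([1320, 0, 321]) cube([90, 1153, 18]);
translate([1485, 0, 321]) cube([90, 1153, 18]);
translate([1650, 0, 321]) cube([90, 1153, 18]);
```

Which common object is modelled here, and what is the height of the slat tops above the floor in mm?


A bed frame. The slat-top height is 339 mm.

Four posts, four rails, and a row of slats — a bed frame. Slats sit on the rails at z = 162 + 159 = 321; with slat thickness 18, the top is 339 mm.


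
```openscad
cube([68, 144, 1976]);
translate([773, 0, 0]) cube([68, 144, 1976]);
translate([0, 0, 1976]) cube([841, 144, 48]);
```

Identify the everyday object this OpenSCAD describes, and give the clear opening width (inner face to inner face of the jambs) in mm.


A door frame. The clear opening width is 705 mm.

Two 1976 mm tall posts with a header on top — a door frame. The left jamb is 68 mm wide at x = 0; the right jamb starts at x = 773. The clear opening is 773 − 68 = 705 mm.


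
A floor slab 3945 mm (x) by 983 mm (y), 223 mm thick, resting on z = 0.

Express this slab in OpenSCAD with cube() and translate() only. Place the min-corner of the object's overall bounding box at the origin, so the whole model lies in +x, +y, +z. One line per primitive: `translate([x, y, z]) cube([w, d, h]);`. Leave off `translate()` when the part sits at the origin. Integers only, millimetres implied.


cube([3945, 983, 223]);


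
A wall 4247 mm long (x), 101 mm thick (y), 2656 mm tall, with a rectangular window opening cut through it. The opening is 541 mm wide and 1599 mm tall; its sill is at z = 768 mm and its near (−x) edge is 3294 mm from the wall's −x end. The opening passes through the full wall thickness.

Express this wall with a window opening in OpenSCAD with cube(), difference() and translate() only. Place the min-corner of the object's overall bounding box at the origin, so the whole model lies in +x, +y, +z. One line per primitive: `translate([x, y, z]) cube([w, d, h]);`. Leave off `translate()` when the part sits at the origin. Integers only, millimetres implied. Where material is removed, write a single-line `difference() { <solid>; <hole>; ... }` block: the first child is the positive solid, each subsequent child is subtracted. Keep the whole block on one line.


difference() { cube([4247, 101, 2656]); translate([3294, 0, 768]) cube([541, 101, 1599]); }


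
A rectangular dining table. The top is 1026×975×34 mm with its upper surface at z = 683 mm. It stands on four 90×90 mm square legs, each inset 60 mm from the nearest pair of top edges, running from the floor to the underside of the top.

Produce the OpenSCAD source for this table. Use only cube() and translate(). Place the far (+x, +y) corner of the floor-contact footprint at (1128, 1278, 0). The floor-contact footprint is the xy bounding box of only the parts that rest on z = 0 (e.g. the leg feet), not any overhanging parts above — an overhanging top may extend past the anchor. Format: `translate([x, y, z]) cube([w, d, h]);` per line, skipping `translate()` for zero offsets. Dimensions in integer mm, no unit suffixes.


translate([162, 363, 649]) cube([1026, 975, 34]);
translate([222, 423, 0]) cube([90, 90, 649]);
translate([1038, 423, 0]) cube([90, 90, 649]);
translate([222, 1188, 0]) cube([90, 90, 649]);
translate([1038, 1188, 0]) cube([90, 90, 649]);


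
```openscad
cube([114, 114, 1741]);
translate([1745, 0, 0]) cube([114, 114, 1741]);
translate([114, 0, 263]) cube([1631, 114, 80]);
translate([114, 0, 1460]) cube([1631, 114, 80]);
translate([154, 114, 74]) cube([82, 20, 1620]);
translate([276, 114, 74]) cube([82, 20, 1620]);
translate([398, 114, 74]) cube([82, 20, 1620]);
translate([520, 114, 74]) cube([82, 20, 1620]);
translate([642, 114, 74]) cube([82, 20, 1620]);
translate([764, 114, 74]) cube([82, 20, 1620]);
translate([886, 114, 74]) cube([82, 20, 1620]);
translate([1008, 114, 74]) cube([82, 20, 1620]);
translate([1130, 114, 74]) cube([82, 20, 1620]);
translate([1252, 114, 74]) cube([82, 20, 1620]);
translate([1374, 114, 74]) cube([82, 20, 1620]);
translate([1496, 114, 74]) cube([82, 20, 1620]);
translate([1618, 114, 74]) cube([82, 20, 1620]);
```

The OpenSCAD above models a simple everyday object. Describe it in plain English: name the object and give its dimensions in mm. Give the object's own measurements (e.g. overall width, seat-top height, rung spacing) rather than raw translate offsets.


A fence section. Two 114×114 mm posts, 1741 mm tall, stand on the floor with a clear span of 1631 mm between their inner faces. Two horizontal rails of 114×80 mm section span the gap between the posts with their undersides at z = 263 mm and z = 1460 mm, flush with the posts' −y face. 13 pickets, each 82 mm wide, 20 mm thick and 1620 mm tall, are fixed to the +y face of the rails with their bottoms at z = 74 mm, spaced across the span with a 40 mm gap after the −x post and between neighbouring pickets, with 45 mm left before the +x post.


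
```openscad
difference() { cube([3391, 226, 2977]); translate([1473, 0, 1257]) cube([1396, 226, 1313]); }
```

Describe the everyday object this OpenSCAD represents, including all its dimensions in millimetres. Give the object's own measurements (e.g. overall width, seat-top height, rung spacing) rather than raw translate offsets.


A wall 3391 mm long (x), 226 mm thick (y), 2977 mm tall, with a rectangular window opening cut through it. The opening is 1396 mm wide and 1313 mm tall; its sill is at z = 1257 mm and its near (−x) edge is 1473 mm from the wall's −x end. The opening passes through the full wall thickness.


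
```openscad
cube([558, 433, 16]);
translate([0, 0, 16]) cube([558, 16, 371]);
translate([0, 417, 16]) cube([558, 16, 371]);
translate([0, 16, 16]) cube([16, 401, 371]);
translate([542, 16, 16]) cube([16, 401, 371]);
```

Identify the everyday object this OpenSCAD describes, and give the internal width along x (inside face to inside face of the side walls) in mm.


An open box. The internal width is 526 mm.

A 558×433 base slab with four walls standing on it — an open box. The base is 558 mm wide and the walls are 16 mm thick, so the internal width is 558 − 2 × 16 = 526 mm.


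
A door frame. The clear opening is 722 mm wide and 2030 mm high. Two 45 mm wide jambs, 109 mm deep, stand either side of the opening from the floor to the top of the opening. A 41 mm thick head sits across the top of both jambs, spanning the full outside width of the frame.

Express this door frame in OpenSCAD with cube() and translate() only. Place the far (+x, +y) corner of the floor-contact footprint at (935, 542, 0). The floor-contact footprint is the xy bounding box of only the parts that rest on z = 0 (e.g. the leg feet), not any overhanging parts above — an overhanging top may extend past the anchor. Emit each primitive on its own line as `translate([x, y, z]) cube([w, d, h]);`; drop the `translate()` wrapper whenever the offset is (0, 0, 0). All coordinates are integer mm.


translate([123, 433, 0]) cube([45, 109, 2030]);
translate([890, 433, 0]) cube([45, 109, 2030]);
translate([123, 433, 2030]) cube([812, 109, 41]);


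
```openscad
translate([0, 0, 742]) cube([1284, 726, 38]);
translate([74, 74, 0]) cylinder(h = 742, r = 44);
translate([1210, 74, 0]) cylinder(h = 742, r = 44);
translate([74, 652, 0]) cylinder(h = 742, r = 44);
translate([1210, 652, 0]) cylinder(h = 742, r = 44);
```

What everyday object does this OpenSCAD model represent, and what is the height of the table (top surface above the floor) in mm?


A table. The table height is 780 mm.

A 1284×726×38 slab sits at z = 742 on four Ø88 mm round legs — a table. The top surface is at 742 + 38 = 780 mm.


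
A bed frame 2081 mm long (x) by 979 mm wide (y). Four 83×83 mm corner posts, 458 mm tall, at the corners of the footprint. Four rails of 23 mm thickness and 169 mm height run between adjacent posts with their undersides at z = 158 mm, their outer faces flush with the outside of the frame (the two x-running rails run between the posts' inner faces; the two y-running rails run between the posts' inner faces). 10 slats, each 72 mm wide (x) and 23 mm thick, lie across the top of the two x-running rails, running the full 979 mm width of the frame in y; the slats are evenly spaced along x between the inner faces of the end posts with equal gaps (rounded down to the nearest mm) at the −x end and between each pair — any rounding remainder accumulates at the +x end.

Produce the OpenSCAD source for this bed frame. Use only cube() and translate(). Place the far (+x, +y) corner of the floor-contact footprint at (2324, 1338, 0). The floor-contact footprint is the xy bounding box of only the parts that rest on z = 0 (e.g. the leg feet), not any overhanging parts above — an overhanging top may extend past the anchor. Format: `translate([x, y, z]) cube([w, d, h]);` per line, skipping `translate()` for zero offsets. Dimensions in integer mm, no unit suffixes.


translate([243, 359, 0]) cube([83, 83, 458]);
translate([243, 1255, 0]) cube([83, 83, 458]);
translate([2241, 359, 0]) cube([83, 83, 458]);
translate([2241, 1255, 0]) cube([83, 83, 458]);
translate([326, 359, 158]) cube([1915, 23, 169]);
translate([326, 1315, 158]) cube([1915, 23, 169]);
translate([243, 442, 158]) cube([23, 813, 169]);
translate([2301, 442, 158]) cube([23, 813, 169]);
translate([434, 359, 327]) cube([72, 979, 23]);
translate([614, 359, 327]) cube([72, 979, 23]);
translate([794, 359, 327]) cube([72, 979, 23]);
translate([974, 359, 327]) cube([72, 979, 23]);
translate([1154, 359, 327]) cube([72, 979, 23]);
translate([1334, 359, 327]) cube([72, 979, 23]);
translate([1514, 359, 327]) cube([72, 979, 23]);
translate([1694, 359, 327]) cube([72, 979, 23]);
translate([1874, 359, 327]) cube([72, 979, 23]);
translate([2054, 359, 327]) cube([72, 979, 23]);


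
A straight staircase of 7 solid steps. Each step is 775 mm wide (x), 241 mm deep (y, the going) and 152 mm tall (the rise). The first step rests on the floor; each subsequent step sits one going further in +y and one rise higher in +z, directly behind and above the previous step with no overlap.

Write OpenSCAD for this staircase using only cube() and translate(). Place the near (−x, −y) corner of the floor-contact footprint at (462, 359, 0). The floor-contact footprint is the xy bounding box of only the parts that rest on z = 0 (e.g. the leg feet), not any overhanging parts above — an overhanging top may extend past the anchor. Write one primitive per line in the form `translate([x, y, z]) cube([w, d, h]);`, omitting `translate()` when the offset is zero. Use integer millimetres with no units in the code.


translate([462, 359, 0]) cube([775, 241, 152]);
translate([462, 600, 152]) cube([775, 241, 152]);
translate([462, 841, 304]) cube([775, 241, 152]);
translate([462, 1082, 456]) cube([775, 241, 152]);
translate([462, 1323, 608]) cube([775, 241, 152]);
translate([462, 1564, 760]) cube([775, 241, 152]);
translate([462, 1805, 912]) cube([775, 241, 152]);


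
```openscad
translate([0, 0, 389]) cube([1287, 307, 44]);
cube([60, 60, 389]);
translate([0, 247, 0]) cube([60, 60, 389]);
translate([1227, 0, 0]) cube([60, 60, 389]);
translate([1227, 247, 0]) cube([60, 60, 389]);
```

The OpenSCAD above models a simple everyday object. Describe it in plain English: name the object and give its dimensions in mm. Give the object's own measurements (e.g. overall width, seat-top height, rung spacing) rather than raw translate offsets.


A long wooden bench with a 1287 mm (x) × 307 mm (y) seat, 44 mm thick, its top surface 433 mm above the floor. Four 60 mm square legs at the seat corners, flush with the edges, run from z = 0 to the seat underside.


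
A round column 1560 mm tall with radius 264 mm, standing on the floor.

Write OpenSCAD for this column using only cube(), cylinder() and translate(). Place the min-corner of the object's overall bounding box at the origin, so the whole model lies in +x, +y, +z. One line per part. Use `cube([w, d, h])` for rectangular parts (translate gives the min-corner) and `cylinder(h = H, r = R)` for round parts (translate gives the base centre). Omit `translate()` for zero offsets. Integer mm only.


translate([264, 264, 0]) cylinder(h = 1560, r = 264);


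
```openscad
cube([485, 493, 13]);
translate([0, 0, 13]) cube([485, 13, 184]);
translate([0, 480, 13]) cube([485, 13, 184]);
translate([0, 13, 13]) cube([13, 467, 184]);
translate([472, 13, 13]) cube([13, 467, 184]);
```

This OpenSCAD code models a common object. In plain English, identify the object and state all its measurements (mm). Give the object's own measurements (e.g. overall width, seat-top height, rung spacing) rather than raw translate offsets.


An open-topped rectangular box: outside dimensions 485×493×197 mm, with a uniform wall and base thickness of 13 mm. The base is a full 485×493 slab on the floor; four walls sit on top of the base. The front and back walls (the −y and +y sides) span the full width; the two side walls fit between them.


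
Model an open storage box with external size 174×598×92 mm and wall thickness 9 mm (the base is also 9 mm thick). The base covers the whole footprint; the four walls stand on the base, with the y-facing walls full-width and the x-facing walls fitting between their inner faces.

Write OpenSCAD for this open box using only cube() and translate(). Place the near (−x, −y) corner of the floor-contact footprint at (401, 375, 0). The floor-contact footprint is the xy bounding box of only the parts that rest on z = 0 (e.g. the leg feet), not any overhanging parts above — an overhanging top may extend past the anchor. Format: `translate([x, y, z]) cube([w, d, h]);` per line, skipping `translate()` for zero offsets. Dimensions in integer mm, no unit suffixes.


translate([401, 375, 0]) cube([174, 598, 9]);
translate([401, 375, 9]) cube([174, 9, 83]);
translate([401, 964, 9]) cube([174, 9, 83]);
translate([401, 384, 9]) cube([9, 580, 83]);
translate([566, 384, 9]) cube([9, 580, 83]);


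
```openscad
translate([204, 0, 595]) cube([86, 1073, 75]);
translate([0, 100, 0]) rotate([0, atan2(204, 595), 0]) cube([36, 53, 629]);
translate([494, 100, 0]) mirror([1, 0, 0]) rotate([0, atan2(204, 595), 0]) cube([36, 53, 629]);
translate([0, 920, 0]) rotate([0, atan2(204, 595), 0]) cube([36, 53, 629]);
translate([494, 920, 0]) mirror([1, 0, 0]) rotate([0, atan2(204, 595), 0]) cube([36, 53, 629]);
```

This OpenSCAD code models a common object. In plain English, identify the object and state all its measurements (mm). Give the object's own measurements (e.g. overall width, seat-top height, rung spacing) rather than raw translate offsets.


A sawhorse. A 86×1073×75 mm beam (x, y, z) sits on two A-frame leg pairs. Each pair is two raked legs of 36×53 mm section (53 mm along y) splaying symmetrically in x. Each leg rises 595 mm vertically over 204 mm of horizontal reach and is 629 mm long along its own axis. Every leg's outer bottom edge rests on the floor and its outer top edge meets a bottom edge of the beam — the left legs (tilting toward +x) meet the beam's −x bottom edge, the right legs (their mirror images, tilting toward −x) meet its +x bottom edge — so the leg tops tuck under the beam, the beam's underside is 595 mm above the floor, and the feet are 494 mm apart outside-to-outside with the beam centred between them. The two leg pairs are set in 100 mm from either end of the beam.


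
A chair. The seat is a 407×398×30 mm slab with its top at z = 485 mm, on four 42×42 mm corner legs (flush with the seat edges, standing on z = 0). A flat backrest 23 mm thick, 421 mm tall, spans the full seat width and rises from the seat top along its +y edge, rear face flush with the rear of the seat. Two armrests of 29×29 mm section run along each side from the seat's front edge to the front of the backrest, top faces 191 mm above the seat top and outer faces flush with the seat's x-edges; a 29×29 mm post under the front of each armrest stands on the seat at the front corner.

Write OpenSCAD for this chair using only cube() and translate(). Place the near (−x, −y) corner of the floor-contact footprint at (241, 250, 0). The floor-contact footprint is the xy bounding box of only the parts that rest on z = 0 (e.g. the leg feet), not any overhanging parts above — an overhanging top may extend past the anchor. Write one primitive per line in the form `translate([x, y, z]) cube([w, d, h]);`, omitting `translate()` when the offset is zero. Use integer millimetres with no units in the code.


translate([241, 250, 455]) cube([407, 398, 30]);
translate([241, 250, 0]) cube([42, 42, 455]);
translate([606, 250, 0]) cube([42, 42, 455]);
translate([241, 606, 0]) cube([42, 42, 455]);
translate([606, 606, 0]) cube([42, 42, 455]);
translate([241, 625, 485]) cube([407, 23, 421]);
translate([241, 250, 647]) cube([29, 375, 29]);
translate([619, 250, 647]) cube([29, 375, 29]);
translate([241, 250, 485]) cube([29, 29, 162]);
translate([619, 250, 485]) cube([29, 29, 162]);


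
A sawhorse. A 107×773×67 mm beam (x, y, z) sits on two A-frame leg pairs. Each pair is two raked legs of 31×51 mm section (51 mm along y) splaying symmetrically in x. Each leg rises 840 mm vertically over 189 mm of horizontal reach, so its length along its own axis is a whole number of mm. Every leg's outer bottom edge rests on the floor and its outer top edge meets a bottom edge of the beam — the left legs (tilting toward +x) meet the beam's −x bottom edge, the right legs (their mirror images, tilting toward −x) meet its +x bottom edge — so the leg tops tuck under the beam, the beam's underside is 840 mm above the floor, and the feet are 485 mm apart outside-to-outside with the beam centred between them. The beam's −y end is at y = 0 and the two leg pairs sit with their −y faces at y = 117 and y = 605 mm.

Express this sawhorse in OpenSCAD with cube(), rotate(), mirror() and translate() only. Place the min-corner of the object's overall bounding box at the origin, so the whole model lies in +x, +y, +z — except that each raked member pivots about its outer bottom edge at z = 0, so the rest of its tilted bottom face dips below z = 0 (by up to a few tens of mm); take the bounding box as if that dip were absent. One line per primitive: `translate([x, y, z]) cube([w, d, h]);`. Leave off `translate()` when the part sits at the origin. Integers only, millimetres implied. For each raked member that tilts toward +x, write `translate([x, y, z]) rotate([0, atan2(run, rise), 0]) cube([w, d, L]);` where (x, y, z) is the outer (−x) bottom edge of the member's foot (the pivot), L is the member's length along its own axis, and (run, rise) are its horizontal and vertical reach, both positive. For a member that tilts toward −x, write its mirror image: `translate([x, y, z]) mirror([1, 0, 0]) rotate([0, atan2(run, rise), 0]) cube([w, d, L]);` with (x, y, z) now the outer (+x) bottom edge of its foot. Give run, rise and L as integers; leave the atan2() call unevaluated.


translate([189, 0, 840]) cube([107, 773, 67]);
translate([0, 117, 0]) rotate([0, atan2(189, 840), 0]) cube([31, 51, 861]);
translate([485, 117, 0]) mirror([1, 0, 0]) rotate([0, atan2(189, 840), 0]) cube([31, 51, 861]);
translate([0, 605, 0]) rotate([0, atan2(189, 840), 0]) cube([31, 51, 861]);
translate([485, 605, 0]) mirror([1, 0, 0]) rotate([0, atan2(189, 840), 0]) cube([31, 51, 861]);
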